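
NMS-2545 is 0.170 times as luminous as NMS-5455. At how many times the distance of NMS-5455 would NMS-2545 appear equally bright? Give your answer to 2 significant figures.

Equal flux requires L_NMS-2545/d_NMS-2545² = L_NMS-5455/d_NMS-5455², so d_NMS-2545/d_NMS-5455 = √(L_NMS-2545/L_NMS-5455)
= √(0.170) = 0.4123.

0.41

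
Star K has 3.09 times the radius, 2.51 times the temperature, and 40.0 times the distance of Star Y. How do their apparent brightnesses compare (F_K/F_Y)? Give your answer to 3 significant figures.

0.237

L_K/L_Y = (R_K/R_Y)²(T_K/T_Y)⁴ = (3.09)² × (2.51)⁴ = 379.0.
F_K/F_Y = (L_K/L_Y)/(d_K/d_Y)² = 379.0 / (40.0)² = 0.2369.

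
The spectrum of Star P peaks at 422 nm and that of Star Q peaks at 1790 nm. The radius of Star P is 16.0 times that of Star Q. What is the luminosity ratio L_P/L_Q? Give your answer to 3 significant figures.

Wien's law gives T ∝ 1/λ_max, so T_P/T_Q = λ_Q/λ_P = 1790/422 = 4.242.
Then L ∝ R²T⁴ gives L_P/L_Q = (16.0)² × (4.242)⁴ = 256.0 × 323.7 = 8.287×10^4.

8.29×10^4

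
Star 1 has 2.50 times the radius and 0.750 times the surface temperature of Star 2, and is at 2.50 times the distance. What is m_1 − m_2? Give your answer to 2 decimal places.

1.25

L_1/L_2 = (2.50)²(0.750)⁴ = 1.978.
F_1/F_2 = (L_1/L_2)/(d_1/d_2)² = 1.978/6.250 = 0.3164.
m_1 − m_2 = −2.5 log₁₀(0.3164) = 1.25.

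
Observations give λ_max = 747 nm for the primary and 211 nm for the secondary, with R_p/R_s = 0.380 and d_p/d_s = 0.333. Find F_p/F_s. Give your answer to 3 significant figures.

0.00829

Wien's law: T_p/T_s = λ_s/λ_p = 211/747 = 0.2825.
L_p/L_s = (R_p/R_s)²(T_p/T_s)⁴ = (0.380)²(0.2825)⁴ = 9.192×10^-4.
F_p/F_s = (L_p/L_s)/(d_p/d_s)² = 9.192×10^-4/(0.333)² = 0.008289.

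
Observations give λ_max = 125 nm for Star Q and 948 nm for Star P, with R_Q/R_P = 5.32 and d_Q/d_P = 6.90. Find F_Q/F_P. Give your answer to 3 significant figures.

1.97×10^3

Wien's law: T_Q/T_P = λ_P/λ_Q = 948/125 = 7.584.
L_Q/L_P = (R_Q/R_P)²(T_Q/T_P)⁴ = (5.32)²(7.584)⁴ = 9.363×10^4.
F_Q/F_P = (L_Q/L_P)/(d_Q/d_P)² = 9.363×10^4/(6.90)² = 1967.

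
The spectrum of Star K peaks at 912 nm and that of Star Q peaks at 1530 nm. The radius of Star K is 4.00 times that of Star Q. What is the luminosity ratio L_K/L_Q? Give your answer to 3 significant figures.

Wien's law gives T ∝ 1/λ_max, so T_K/T_Q = λ_Q/λ_K = 1530/912 = 1.678.
Then L ∝ R²T⁴ gives L_K/L_Q = (4.00)² × (1.678)⁴ = 16.00 × 7.921 = 126.7.

127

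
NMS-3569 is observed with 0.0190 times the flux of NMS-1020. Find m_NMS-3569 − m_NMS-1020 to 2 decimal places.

m_NMS-3569 − m_NMS-1020 = −2.5 log₁₀(F_NMS-3569/F_NMS-1020) = −2.5 log₁₀(0.0190) = −2.5 × (-1.721) = 4.303.

4.30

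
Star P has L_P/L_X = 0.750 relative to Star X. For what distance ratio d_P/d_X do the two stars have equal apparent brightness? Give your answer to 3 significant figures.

0.866

Equal flux requires L_P/d_P² = L_X/d_X², so d_P/d_X = √(L_P/L_X)
= √(0.750) = 0.8660.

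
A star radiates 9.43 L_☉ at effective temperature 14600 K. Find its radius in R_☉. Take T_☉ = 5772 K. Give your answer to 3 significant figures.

R/R_☉ = √(L/L_☉) / (T/T_☉)² = √(9.43) / (2.529)²
       = 3.071 / 6.398 = 0.4800.

0.480 R_☉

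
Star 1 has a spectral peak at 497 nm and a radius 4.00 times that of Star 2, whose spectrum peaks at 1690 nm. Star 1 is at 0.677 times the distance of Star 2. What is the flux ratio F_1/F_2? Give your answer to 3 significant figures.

4.67×10^3

Wien's law: T_1/T_2 = λ_2/λ_1 = 1690/497 = 3.400.
L_1/L_2 = (R_1/R_2)²(T_1/T_2)⁴ = (4.00)²(3.400)⁴ = 2139.
F_1/F_2 = (L_1/L_2)/(d_1/d_2)² = 2139/(0.677)² = 4667.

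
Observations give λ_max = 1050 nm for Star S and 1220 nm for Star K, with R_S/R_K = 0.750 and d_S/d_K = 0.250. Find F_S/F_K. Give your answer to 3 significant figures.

Wien's law: T_S/T_K = λ_K/λ_S = 1220/1050 = 1.162.
L_S/L_K = (R_S/R_K)²(T_S/T_K)⁴ = (0.750)²(1.162)⁴ = 1.025.
F_S/F_K = (L_S/L_K)/(d_S/d_K)² = 1.025/(0.250)² = 16.40.

16.4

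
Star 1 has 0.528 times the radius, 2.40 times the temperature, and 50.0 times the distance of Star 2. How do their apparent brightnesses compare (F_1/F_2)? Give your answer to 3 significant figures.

L_1/L_2 = (R_1/R_2)²(T_1/T_2)⁴ = (0.528)² × (2.40)⁴ = 9.249.
F_1/F_2 = (L_1/L_2)/(d_1/d_2)² = 9.249 / (50.0)² = 0.003700.

0.00370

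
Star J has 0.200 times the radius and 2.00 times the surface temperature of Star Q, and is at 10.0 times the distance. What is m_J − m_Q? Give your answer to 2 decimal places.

L_J/L_Q = (0.200)²(2.00)⁴ = 0.6400.
F_J/F_Q = (L_J/L_Q)/(d_J/d_Q)² = 0.6400/100.0 = 0.006400.
m_J − m_Q = −2.5 log₁₀(0.006400) = 5.48.

5.48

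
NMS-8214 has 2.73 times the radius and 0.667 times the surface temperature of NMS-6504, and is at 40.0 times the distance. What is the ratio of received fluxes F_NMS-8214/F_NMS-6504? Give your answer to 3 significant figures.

L_NMS-8214/L_NMS-6504 = (R_NMS-8214/R_NMS-6504)²(T_NMS-8214/T_NMS-6504)⁴ = (2.73)² × (0.667)⁴ = 1.475.
F_NMS-8214/F_NMS-6504 = (L_NMS-8214/L_NMS-6504)/(d_NMS-8214/d_NMS-6504)² = 1.475 / (40.0)² = 9.220×10^-4.

9.22×10^-4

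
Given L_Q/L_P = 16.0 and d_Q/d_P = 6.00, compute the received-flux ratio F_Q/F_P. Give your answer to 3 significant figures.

0.444

F = L/(4πd²), so F_Q/F_P = (L_Q/L_P) / (d_Q/d_P)²
= 16.0 / (6.00)² = 16.0 / 36.00 = 0.4444.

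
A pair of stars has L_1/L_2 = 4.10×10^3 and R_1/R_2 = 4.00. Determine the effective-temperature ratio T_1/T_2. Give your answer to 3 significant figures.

4.00

L ∝ R²T⁴ gives T ∝ (L/R²)^(1/4), so
T_1/T_2 = (4.10×10^3 / 4.00²)^(1/4) = (256.2)^(1/4) = 4.001.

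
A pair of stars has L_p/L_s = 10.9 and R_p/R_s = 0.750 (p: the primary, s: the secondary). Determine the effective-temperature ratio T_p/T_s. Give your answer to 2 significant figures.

L ∝ R²T⁴ gives T ∝ (L/R²)^(1/4), so
T_p/T_s = (10.9 / 0.750²)^(1/4) = (19.38)^(1/4) = 2.098.

2.1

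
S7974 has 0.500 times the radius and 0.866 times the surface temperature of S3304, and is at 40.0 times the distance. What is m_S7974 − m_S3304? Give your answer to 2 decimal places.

10.14

L_S7974/L_S3304 = (0.500)²(0.866)⁴ = 0.1406.
F_S7974/F_S3304 = (L_S7974/L_S3304)/(d_S7974/d_S3304)² = 0.1406/1600 = 8.788×10^-5.
m_S7974 − m_S3304 = −2.5 log₁₀(8.788×10^-5) = 10.14.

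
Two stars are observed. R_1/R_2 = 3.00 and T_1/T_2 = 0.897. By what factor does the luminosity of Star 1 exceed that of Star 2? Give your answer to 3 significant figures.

5.83

From the Stefan–Boltzmann law, L ∝ R²T⁴, so
L_1/L_2 = (R_1/R_2)² (T_1/T_2)⁴ = (3.00)² × (0.897)⁴ = 9.000 × 0.6474 = 5.827.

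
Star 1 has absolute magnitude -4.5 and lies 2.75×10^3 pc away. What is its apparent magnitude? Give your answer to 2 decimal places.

7.70

m = M + 5 log₁₀(d/10 pc) = -4.5 + 5 log₁₀(2.75×10^3/10)
  = -4.5 + 5 × 2.439 = -4.5 + 12.20 = 7.70.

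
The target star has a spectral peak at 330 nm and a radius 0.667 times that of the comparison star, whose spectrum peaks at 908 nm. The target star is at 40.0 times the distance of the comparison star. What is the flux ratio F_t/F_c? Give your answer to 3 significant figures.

0.0159

Wien's law: T_t/T_c = λ_c/λ_t = 908/330 = 2.752.
L_t/L_c = (R_t/R_c)²(T_t/T_c)⁴ = (0.667)²(2.752)⁴ = 25.50.
F_t/F_c = (L_t/L_c)/(d_t/d_c)² = 25.50/(40.0)² = 0.01594.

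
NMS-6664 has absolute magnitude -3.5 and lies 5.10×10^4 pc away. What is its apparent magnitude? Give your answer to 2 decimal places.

m = M + 5 log₁₀(d/10 pc) = -3.5 + 5 log₁₀(5.10×10^4/10)
  = -3.5 + 5 × 3.708 = -3.5 + 18.54 = 15.04.

15.04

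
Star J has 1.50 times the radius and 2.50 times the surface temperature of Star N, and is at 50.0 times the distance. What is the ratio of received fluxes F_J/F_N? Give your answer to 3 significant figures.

L_J/L_N = (R_J/R_N)²(T_J/T_N)⁴ = (1.50)² × (2.50)⁴ = 87.89.
F_J/F_N = (L_J/L_N)/(d_J/d_N)² = 87.89 / (50.0)² = 0.03516.

0.0352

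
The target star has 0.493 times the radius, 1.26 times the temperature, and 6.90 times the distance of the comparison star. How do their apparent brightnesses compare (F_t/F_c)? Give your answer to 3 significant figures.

0.0129

L_t/L_c = (R_t/R_c)²(T_t/T_c)⁴ = (0.493)² × (1.26)⁴ = 0.6126.
F_t/F_c = (L_t/L_c)/(d_t/d_c)² = 0.6126 / (6.90)² = 0.01287.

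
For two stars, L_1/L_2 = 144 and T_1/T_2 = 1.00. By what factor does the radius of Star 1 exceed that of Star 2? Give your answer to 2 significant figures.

12

L ∝ R²T⁴ gives R ∝ √L / T², so
R_1/R_2 = √(144) / (1.00)² = 12.00 / 1.000 = 12.00.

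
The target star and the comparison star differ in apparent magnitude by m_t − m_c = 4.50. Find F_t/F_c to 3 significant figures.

0.0158

F_t/F_c = 10^(−(m_t − m_c)/2.5) = 10^(-4.50/2.5) = 10^-1.800 = 0.01585.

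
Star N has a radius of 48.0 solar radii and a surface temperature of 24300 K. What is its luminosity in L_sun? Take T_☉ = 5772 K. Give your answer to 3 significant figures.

7.24×10^5 L_sun

L/L_☉ = (R/R_☉)² (T/T_☉)⁴ = (48.0)² × (24300/5772)⁴
       = 2304 × (4.210)⁴ = 2304 × 314.1 = 7.238×10^5.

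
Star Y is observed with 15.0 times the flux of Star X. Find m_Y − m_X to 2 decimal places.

-2.94

m_Y − m_X = −2.5 log₁₀(F_Y/F_X) = −2.5 log₁₀(15.0) = −2.5 × (1.176) = -2.940.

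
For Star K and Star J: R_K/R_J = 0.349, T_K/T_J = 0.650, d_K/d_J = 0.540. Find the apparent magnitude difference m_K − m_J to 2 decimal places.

L_K/L_J = (0.349)²(0.650)⁴ = 0.02174.
F_K/F_J = (L_K/L_J)/(d_K/d_J)² = 0.02174/0.2916 = 0.07456.
m_K − m_J = −2.5 log₁₀(0.07456) = 2.82.

2.82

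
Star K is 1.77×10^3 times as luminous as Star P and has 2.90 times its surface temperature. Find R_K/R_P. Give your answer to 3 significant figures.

5.00

L ∝ R²T⁴ gives R ∝ √L / T², so
R_K/R_P = √(1.77×10^3) / (2.90)² = 42.07 / 8.410 = 5.003.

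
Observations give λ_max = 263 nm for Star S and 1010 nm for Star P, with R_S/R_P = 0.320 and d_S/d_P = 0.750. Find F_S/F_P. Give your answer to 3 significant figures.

Wien's law: T_S/T_P = λ_P/λ_S = 1010/263 = 3.840.
L_S/L_P = (R_S/R_P)²(T_S/T_P)⁴ = (0.320)²(3.840)⁴ = 22.27.
F_S/F_P = (L_S/L_P)/(d_S/d_P)² = 22.27/(0.750)² = 39.59.

39.6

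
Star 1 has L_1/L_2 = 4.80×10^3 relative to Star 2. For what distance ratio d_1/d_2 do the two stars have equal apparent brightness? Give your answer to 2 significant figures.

69

Equal flux requires L_1/d_1² = L_2/d_2², so d_1/d_2 = √(L_1/L_2)
= √(4.80×10^3) = 69.28.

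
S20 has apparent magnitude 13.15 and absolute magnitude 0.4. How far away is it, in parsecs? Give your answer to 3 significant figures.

3.55×10^3 pc

m − M = 5 log₁₀(d/10 pc)
13.15 − (0.4) = 12.75 = 5 log₁₀(d/10)
d = 10 × 10^(12.75/5) = 10 × 10^2.550 = 3548 pc.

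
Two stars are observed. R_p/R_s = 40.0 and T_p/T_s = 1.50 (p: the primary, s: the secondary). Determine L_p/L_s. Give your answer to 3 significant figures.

From the Stefan–Boltzmann law, L ∝ R²T⁴, so
L_p/L_s = (R_p/R_s)² (T_p/T_s)⁴ = (40.0)² × (1.50)⁴ = 1600 × 5.062 = 8100.

8.10×10^3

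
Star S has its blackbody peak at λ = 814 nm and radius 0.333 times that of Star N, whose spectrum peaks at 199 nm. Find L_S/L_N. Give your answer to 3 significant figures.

Wien's law gives T ∝ 1/λ_max, so T_S/T_N = λ_N/λ_S = 199/814 = 0.2445.
Then L ∝ R²T⁴ gives L_S/L_N = (0.333)² × (0.2445)⁴ = 0.1109 × 0.003572 = 3.961×10^-4.

3.96×10^-4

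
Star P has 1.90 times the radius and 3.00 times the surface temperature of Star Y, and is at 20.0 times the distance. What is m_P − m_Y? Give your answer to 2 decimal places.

L_P/L_Y = (1.90)²(3.00)⁴ = 292.4.
F_P/F_Y = (L_P/L_Y)/(d_P/d_Y)² = 292.4/400.0 = 0.7310.
m_P − m_Y = −2.5 log₁₀(0.7310) = 0.34.

0.34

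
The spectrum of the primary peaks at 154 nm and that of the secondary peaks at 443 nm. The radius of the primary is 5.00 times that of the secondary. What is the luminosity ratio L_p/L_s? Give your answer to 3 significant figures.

Wien's law gives T ∝ 1/λ_max, so T_p/T_s = λ_s/λ_p = 443/154 = 2.877.
Then L ∝ R²T⁴ gives L_p/L_s = (5.00)² × (2.877)⁴ = 25.00 × 68.47 = 1712.

1.71×10^3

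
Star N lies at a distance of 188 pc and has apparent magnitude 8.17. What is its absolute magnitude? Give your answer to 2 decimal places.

1.80

M = m − 5 log₁₀(d/10 pc) = 8.17 − 5 log₁₀(188/10)
  = 8.17 − 5 × 1.274 = 8.17 − 6.37 = 1.80.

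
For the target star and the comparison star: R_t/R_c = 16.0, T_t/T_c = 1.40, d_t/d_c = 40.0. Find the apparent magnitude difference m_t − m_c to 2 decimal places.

L_t/L_c = (16.0)²(1.40)⁴ = 983.4.
F_t/F_c = (L_t/L_c)/(d_t/d_c)² = 983.4/1600 = 0.6147.
m_t − m_c = −2.5 log₁₀(0.6147) = 0.53.

0.53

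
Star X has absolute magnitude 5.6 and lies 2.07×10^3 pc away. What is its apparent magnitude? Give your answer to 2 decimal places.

17.18

m = M + 5 log₁₀(d/10 pc) = 5.6 + 5 log₁₀(2.07×10^3/10)
  = 5.6 + 5 × 2.316 = 5.6 + 11.58 = 17.18.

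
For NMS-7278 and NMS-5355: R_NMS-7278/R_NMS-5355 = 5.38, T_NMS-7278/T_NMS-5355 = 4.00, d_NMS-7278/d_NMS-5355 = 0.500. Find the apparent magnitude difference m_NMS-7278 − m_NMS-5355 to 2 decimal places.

-11.18

L_NMS-7278/L_NMS-5355 = (5.38)²(4.00)⁴ = 7410.
F_NMS-7278/F_NMS-5355 = (L_NMS-7278/L_NMS-5355)/(d_NMS-7278/d_NMS-5355)² = 7410/0.2500 = 2.964×10^4.
m_NMS-7278 − m_NMS-5355 = −2.5 log₁₀(2.964×10^4) = -11.18.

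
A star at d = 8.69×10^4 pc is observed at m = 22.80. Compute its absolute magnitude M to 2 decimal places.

M = m − 5 log₁₀(d/10 pc) = 22.80 − 5 log₁₀(8.69×10^4/10)
  = 22.80 − 5 × 3.939 = 22.80 − 19.70 = 3.10.

3.10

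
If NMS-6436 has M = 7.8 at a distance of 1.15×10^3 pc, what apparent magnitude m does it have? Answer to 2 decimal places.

18.10

m = M + 5 log₁₀(d/10 pc) = 7.8 + 5 log₁₀(1.15×10^3/10)
  = 7.8 + 5 × 2.061 = 7.8 + 10.30 = 18.10.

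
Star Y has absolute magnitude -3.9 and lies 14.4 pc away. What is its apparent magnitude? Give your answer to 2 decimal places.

m = M + 5 log₁₀(d/10 pc) = -3.9 + 5 log₁₀(14.4/10)
  = -3.9 + 5 × 0.158 = -3.9 + 0.79 = -3.11.

-3.11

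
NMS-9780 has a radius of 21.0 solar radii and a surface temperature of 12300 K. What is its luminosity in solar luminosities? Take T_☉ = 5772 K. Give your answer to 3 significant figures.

9.09×10^3 solar luminosities

L/L_☉ = (R/R_☉)² (T/T_☉)⁴ = (21.0)² × (12300/5772)⁴
       = 441.0 × (2.131)⁴ = 441.0 × 20.62 = 9094.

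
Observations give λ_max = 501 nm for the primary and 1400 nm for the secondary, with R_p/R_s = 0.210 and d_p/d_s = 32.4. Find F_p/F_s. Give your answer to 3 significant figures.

0.00256

Wien's law: T_p/T_s = λ_s/λ_p = 1400/501 = 2.794.
L_p/L_s = (R_p/R_s)²(T_p/T_s)⁴ = (0.210)²(2.794)⁴ = 2.689.
F_p/F_s = (L_p/L_s)/(d_p/d_s)² = 2.689/(32.4)² = 0.002562.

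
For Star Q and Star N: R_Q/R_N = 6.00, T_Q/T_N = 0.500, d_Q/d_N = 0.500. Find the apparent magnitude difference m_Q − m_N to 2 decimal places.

L_Q/L_N = (6.00)²(0.500)⁴ = 2.250.
F_Q/F_N = (L_Q/L_N)/(d_Q/d_N)² = 2.250/0.2500 = 9.000.
m_Q − m_N = −2.5 log₁₀(9.000) = -2.39.

-2.39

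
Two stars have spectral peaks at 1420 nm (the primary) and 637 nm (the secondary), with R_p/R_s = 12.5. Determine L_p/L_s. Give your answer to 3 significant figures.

6.33

Wien's law gives T ∝ 1/λ_max, so T_p/T_s = λ_s/λ_p = 637/1420 = 0.4486.
Then L ∝ R²T⁴ gives L_p/L_s = (12.5)² × (0.4486)⁴ = 156.2 × 0.04050 = 6.327.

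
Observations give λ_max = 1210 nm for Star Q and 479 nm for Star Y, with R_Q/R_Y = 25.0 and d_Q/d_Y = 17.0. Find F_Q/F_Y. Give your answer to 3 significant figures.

0.0531

Wien's law: T_Q/T_Y = λ_Y/λ_Q = 479/1210 = 0.3959.
L_Q/L_Y = (R_Q/R_Y)²(T_Q/T_Y)⁴ = (25.0)²(0.3959)⁴ = 15.35.
F_Q/F_Y = (L_Q/L_Y)/(d_Q/d_Y)² = 15.35/(17.0)² = 0.05311.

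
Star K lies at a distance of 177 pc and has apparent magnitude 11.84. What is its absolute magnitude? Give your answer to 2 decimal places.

M = m − 5 log₁₀(d/10 pc) = 11.84 − 5 log₁₀(177/10)
  = 11.84 − 5 × 1.248 = 11.84 − 6.24 = 5.60.

5.60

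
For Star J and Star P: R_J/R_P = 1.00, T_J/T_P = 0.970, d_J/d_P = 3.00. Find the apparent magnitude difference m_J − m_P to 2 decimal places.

2.52

L_J/L_P = (1.00)²(0.970)⁴ = 0.8853.
F_J/F_P = (L_J/L_P)/(d_J/d_P)² = 0.8853/9.000 = 0.09837.
m_J − m_P = −2.5 log₁₀(0.09837) = 2.52.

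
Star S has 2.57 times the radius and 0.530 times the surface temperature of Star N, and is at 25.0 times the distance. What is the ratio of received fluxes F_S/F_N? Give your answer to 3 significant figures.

8.34×10^-4

L_S/L_N = (R_S/R_N)²(T_S/T_N)⁴ = (2.57)² × (0.530)⁴ = 0.5212.
F_S/F_N = (L_S/L_N)/(d_S/d_N)² = 0.5212 / (25.0)² = 8.339×10^-4.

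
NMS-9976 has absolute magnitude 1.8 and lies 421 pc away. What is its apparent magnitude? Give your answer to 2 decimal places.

9.92

m = M + 5 log₁₀(d/10 pc) = 1.8 + 5 log₁₀(421/10)
  = 1.8 + 5 × 1.624 = 1.8 + 8.12 = 9.92.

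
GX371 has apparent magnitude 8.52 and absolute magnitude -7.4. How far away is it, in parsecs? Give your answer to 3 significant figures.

1.53×10^4 pc

m − M = 5 log₁₀(d/10 pc)
8.52 − (-7.4) = 15.92 = 5 log₁₀(d/10)
d = 10 × 10^(15.92/5) = 10 × 10^3.184 = 1.528×10^4 pc.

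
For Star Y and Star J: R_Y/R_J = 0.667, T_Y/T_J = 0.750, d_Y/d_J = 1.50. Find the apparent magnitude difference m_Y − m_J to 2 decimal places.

3.01

L_Y/L_J = (0.667)²(0.750)⁴ = 0.1408.
F_Y/F_J = (L_Y/L_J)/(d_Y/d_J)² = 0.1408/2.250 = 0.06256.
m_Y − m_J = −2.5 log₁₀(0.06256) = 3.01.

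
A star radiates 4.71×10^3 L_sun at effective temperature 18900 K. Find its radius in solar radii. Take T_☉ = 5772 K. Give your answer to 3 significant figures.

R/R_☉ = √(L/L_☉) / (T/T_☉)² = √(4.71×10^3) / (3.274)²
       = 68.63 / 10.72 = 6.401.

6.40 solar radii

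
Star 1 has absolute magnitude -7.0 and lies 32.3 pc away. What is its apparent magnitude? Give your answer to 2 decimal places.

m = M + 5 log₁₀(d/10 pc) = -7.0 + 5 log₁₀(32.3/10)
  = -7.0 + 5 × 0.509 = -7.0 + 2.55 = -4.45.

-4.45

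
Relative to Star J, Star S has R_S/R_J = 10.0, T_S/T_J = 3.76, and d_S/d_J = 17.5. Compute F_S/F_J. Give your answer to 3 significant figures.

L_S/L_J = (R_S/R_J)²(T_S/T_J)⁴ = (10.0)² × (3.76)⁴ = 1.999×10^4.
F_S/F_J = (L_S/L_J)/(d_S/d_J)² = 1.999×10^4 / (17.5)² = 65.26.

65.3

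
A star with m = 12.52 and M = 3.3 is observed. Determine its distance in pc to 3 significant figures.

698 pc

m − M = 5 log₁₀(d/10 pc)
12.52 − (3.3) = 9.22 = 5 log₁₀(d/10)
d = 10 × 10^(9.22/5) = 10 × 10^1.844 = 698.2 pc.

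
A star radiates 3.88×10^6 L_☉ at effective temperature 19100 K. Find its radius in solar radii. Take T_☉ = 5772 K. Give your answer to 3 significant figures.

180 solar radii

R/R_☉ = √(L/L_☉) / (T/T_☉)² = √(3.88×10^6) / (3.309)²
       = 1970 / 10.95 = 179.9.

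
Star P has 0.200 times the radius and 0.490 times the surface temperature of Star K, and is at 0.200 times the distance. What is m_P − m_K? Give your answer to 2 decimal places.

L_P/L_K = (0.200)²(0.490)⁴ = 0.002306.
F_P/F_K = (L_P/L_K)/(d_P/d_K)² = 0.002306/0.04000 = 0.05765.
m_P − m_K = −2.5 log₁₀(0.05765) = 3.10.

3.10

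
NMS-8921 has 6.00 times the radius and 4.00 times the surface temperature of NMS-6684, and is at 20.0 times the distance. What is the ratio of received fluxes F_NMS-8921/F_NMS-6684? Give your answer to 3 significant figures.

23.0

L_NMS-8921/L_NMS-6684 = (R_NMS-8921/R_NMS-6684)²(T_NMS-8921/T_NMS-6684)⁴ = (6.00)² × (4.00)⁴ = 9216.
F_NMS-8921/F_NMS-6684 = (L_NMS-8921/L_NMS-6684)/(d_NMS-8921/d_NMS-6684)² = 9216 / (20.0)² = 23.04.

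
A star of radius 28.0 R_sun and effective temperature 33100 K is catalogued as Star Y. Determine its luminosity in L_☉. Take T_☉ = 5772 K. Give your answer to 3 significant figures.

8.48×10^5 L_☉

L/L_☉ = (R/R_☉)² (T/T_☉)⁴ = (28.0)² × (33100/5772)⁴
       = 784.0 × (5.735)⁴ = 784.0 × 1081 = 8.479×10^5.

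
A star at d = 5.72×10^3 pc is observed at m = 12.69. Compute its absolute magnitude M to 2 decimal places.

-1.10

M = m − 5 log₁₀(d/10 pc) = 12.69 − 5 log₁₀(5.72×10^3/10)
  = 12.69 − 5 × 2.757 = 12.69 − 13.79 = -1.10.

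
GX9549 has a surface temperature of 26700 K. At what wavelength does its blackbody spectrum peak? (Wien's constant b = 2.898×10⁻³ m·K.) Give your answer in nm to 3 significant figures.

109 nm

λ_max = b/T = 2.898×10⁻³ / 26700 = 1.09×10^-7 m = 108.5 nm.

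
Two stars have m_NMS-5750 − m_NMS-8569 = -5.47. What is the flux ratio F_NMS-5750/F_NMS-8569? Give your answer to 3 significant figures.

154

F_NMS-5750/F_NMS-8569 = 10^(−(m_NMS-5750 − m_NMS-8569)/2.5) = 10^(5.47/2.5) = 10^2.188 = 154.2.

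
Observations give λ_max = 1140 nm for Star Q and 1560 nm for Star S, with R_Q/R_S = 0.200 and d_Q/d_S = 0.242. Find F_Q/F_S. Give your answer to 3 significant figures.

2.40

Wien's law: T_Q/T_S = λ_S/λ_Q = 1560/1140 = 1.368.
L_Q/L_S = (R_Q/R_S)²(T_Q/T_S)⁴ = (0.200)²(1.368)⁴ = 0.1403.
F_Q/F_S = (L_Q/L_S)/(d_Q/d_S)² = 0.1403/(0.242)² = 2.395.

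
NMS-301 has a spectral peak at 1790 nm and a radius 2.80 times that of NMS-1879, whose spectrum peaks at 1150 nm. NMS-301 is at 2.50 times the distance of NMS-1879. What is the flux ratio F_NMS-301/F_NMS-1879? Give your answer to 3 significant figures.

Wien's law: T_NMS-301/T_NMS-1879 = λ_NMS-1879/λ_NMS-301 = 1150/1790 = 0.6425.
L_NMS-301/L_NMS-1879 = (R_NMS-301/R_NMS-1879)²(T_NMS-301/T_NMS-1879)⁴ = (2.80)²(0.6425)⁴ = 1.336.
F_NMS-301/F_NMS-1879 = (L_NMS-301/L_NMS-1879)/(d_NMS-301/d_NMS-1879)² = 1.336/(2.50)² = 0.2137.

0.214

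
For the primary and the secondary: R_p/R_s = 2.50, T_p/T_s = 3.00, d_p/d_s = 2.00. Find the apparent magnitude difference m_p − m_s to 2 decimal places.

L_p/L_s = (2.50)²(3.00)⁴ = 506.2.
F_p/F_s = (L_p/L_s)/(d_p/d_s)² = 506.2/4.000 = 126.6.
m_p − m_s = −2.5 log₁₀(126.6) = -5.26.

-5.26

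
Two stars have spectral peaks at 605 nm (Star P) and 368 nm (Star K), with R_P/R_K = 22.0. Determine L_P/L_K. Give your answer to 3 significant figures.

Wien's law gives T ∝ 1/λ_max, so T_P/T_K = λ_K/λ_P = 368/605 = 0.6083.
Then L ∝ R²T⁴ gives L_P/L_K = (22.0)² × (0.6083)⁴ = 484.0 × 0.1369 = 66.25.

66.3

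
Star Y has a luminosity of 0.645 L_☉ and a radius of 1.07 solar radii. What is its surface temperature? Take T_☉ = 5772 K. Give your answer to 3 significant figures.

5.00×10^3 K

T/T_☉ = (L/L_☉)^(1/4) / (R/R_☉)^(1/2)
T = 5772 × (0.645)^(1/4) / √(1.07) = 5772 × 0.8962 / 1.034 = 5001 K.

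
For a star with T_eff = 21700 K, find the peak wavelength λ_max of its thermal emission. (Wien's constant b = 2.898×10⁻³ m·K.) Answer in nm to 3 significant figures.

λ_max = b/T = 2.898×10⁻³ / 21700 = 1.34×10^-7 m = 133.5 nm.

134 nm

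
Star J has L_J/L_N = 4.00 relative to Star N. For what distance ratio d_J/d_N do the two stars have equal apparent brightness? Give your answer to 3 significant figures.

Equal flux requires L_J/d_J² = L_N/d_N², so d_J/d_N = √(L_J/L_N)
= √(4.00) = 2.000.

2.00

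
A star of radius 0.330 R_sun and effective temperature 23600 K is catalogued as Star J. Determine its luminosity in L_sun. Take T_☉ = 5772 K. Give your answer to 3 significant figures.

30.4 L_sun

L/L_☉ = (R/R_☉)² (T/T_☉)⁴ = (0.330)² × (23600/5772)⁴
       = 0.1089 × (4.089)⁴ = 0.1089 × 279.5 = 30.43.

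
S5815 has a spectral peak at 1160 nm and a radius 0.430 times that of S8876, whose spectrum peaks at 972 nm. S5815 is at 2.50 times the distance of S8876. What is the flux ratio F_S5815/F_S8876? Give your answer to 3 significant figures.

0.0146

Wien's law: T_S5815/T_S8876 = λ_S8876/λ_S5815 = 972/1160 = 0.8379.
L_S5815/L_S8876 = (R_S5815/R_S8876)²(T_S5815/T_S8876)⁴ = (0.430)²(0.8379)⁴ = 0.09115.
F_S5815/F_S8876 = (L_S5815/L_S8876)/(d_S5815/d_S8876)² = 0.09115/(2.50)² = 0.01458.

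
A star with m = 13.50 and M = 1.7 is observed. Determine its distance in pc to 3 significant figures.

m − M = 5 log₁₀(d/10 pc)
13.50 − (1.7) = 11.80 = 5 log₁₀(d/10)
d = 10 × 10^(11.80/5) = 10 × 10^2.360 = 2291 pc.

2.29×10^3 pc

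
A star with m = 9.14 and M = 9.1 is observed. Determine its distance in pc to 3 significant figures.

m − M = 5 log₁₀(d/10 pc)
9.14 − (9.1) = 0.04 = 5 log₁₀(d/10)
d = 10 × 10^(0.04/5) = 10 × 10^0.008 = 10.19 pc.

10.2 pc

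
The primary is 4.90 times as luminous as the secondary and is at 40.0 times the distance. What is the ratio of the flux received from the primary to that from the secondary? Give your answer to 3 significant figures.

F = L/(4πd²), so F_p/F_s = (L_p/L_s) / (d_p/d_s)²
= 4.90 / (40.0)² = 4.90 / 1600 = 0.003063.

0.00306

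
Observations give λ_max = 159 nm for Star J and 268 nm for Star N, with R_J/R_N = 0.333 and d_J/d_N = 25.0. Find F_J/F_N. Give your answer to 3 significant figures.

0.00143

Wien's law: T_J/T_N = λ_N/λ_J = 268/159 = 1.686.
L_J/L_N = (R_J/R_N)²(T_J/T_N)⁴ = (0.333)²(1.686)⁴ = 0.8950.
F_J/F_N = (L_J/L_N)/(d_J/d_N)² = 0.8950/(25.0)² = 0.001432.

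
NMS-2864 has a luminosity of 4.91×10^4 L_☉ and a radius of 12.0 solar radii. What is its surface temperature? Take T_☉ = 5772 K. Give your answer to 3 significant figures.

2.48×10^4 K

T/T_☉ = (L/L_☉)^(1/4) / (R/R_☉)^(1/2)
T = 5772 × (4.91×10^4)^(1/4) / √(12.0) = 5772 × 14.89 / 3.464 = 2.480×10^4 K.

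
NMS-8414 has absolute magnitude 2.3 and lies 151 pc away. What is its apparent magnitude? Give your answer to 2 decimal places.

m = M + 5 log₁₀(d/10 pc) = 2.3 + 5 log₁₀(151/10)
  = 2.3 + 5 × 1.179 = 2.3 + 5.89 = 8.19.

8.19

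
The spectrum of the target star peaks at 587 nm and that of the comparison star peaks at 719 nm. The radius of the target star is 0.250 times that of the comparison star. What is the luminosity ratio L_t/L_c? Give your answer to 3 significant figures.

Wien's law gives T ∝ 1/λ_max, so T_t/T_c = λ_c/λ_t = 719/587 = 1.225.
Then L ∝ R²T⁴ gives L_t/L_c = (0.250)² × (1.225)⁴ = 0.06250 × 2.251 = 0.1407.

0.141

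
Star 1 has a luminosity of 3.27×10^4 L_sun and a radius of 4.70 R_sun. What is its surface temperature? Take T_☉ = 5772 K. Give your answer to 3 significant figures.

3.58×10^4 K

T/T_☉ = (L/L_☉)^(1/4) / (R/R_☉)^(1/2)
T = 5772 × (3.27×10^4)^(1/4) / √(4.70) = 5772 × 13.45 / 2.168 = 3.580×10^4 K.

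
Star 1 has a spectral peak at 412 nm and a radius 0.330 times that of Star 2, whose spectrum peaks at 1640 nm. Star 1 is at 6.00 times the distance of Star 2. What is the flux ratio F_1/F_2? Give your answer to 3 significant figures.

0.759

Wien's law: T_1/T_2 = λ_2/λ_1 = 1640/412 = 3.981.
L_1/L_2 = (R_1/R_2)²(T_1/T_2)⁴ = (0.330)²(3.981)⁴ = 27.34.
F_1/F_2 = (L_1/L_2)/(d_1/d_2)² = 27.34/(6.00)² = 0.7595.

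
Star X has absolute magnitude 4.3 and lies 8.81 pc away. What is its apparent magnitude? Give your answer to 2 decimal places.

4.02

m = M + 5 log₁₀(d/10 pc) = 4.3 + 5 log₁₀(8.81/10)
  = 4.3 + 5 × -0.055 = 4.3 + -0.28 = 4.02.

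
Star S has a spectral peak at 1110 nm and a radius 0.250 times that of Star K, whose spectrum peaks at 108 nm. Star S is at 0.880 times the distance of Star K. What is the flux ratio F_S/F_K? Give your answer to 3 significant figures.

7.23×10^-6

Wien's law: T_S/T_K = λ_K/λ_S = 108/1110 = 0.09730.
L_S/L_K = (R_S/R_K)²(T_S/T_K)⁴ = (0.250)²(0.09730)⁴ = 5.601×10^-6.
F_S/F_K = (L_S/L_K)/(d_S/d_K)² = 5.601×10^-6/(0.880)² = 7.233×10^-6.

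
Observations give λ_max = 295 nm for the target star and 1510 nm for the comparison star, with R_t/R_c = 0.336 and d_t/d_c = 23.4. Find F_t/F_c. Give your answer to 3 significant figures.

0.142

Wien's law: T_t/T_c = λ_c/λ_t = 1510/295 = 5.119.
L_t/L_c = (R_t/R_c)²(T_t/T_c)⁴ = (0.336)²(5.119)⁴ = 77.50.
F_t/F_c = (L_t/L_c)/(d_t/d_c)² = 77.50/(23.4)² = 0.1415.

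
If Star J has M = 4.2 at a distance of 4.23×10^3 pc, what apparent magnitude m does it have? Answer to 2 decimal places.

17.33

m = M + 5 log₁₀(d/10 pc) = 4.2 + 5 log₁₀(4.23×10^3/10)
  = 4.2 + 5 × 2.626 = 4.2 + 13.13 = 17.33.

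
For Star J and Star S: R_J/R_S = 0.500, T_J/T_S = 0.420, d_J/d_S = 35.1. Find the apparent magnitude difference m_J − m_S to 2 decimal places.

L_J/L_S = (0.500)²(0.420)⁴ = 0.007779.
F_J/F_S = (L_J/L_S)/(d_J/d_S)² = 0.007779/1232 = 6.314×10^-6.
m_J − m_S = −2.5 log₁₀(6.314×10^-6) = 13.00.

13.00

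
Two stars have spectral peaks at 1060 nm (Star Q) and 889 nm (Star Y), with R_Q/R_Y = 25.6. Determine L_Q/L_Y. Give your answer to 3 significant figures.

Wien's law gives T ∝ 1/λ_max, so T_Q/T_Y = λ_Y/λ_Q = 889/1060 = 0.8387.
Then L ∝ R²T⁴ gives L_Q/L_Y = (25.6)² × (0.8387)⁴ = 655.4 × 0.4947 = 324.2.

324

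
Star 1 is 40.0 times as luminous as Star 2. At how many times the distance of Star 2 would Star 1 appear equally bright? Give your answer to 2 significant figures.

6.3

Equal flux requires L_1/d_1² = L_2/d_2², so d_1/d_2 = √(L_1/L_2)
= √(40.0) = 6.325.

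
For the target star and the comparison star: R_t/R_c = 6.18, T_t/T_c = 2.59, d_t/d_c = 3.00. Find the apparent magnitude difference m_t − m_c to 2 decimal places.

-5.70

L_t/L_c = (6.18)²(2.59)⁴ = 1719.
F_t/F_c = (L_t/L_c)/(d_t/d_c)² = 1719/9.000 = 191.0.
m_t − m_c = −2.5 log₁₀(191.0) = -5.70.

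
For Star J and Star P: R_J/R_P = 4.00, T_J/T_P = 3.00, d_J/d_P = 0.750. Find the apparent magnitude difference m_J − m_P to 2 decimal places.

L_J/L_P = (4.00)²(3.00)⁴ = 1296.
F_J/F_P = (L_J/L_P)/(d_J/d_P)² = 1296/0.5625 = 2304.
m_J − m_P = −2.5 log₁₀(2304) = -8.41.

-8.41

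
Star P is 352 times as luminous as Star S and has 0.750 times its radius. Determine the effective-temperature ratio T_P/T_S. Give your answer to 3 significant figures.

5.00

L ∝ R²T⁴ gives T ∝ (L/R²)^(1/4), so
T_P/T_S = (352 / 0.750²)^(1/4) = (625.8)^(1/4) = 5.002.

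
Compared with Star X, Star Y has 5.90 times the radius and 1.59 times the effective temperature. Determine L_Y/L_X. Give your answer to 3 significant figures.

222

From the Stefan–Boltzmann law, L ∝ R²T⁴, so
L_Y/L_X = (R_Y/R_X)² (T_Y/T_X)⁴ = (5.90)² × (1.59)⁴ = 34.81 × 6.391 = 222.5.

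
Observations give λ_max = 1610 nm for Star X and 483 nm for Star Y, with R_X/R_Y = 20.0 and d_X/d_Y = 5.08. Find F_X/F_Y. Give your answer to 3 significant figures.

Wien's law: T_X/T_Y = λ_Y/λ_X = 483/1610 = 0.3000.
L_X/L_Y = (R_X/R_Y)²(T_X/T_Y)⁴ = (20.0)²(0.3000)⁴ = 3.240.
F_X/F_Y = (L_X/L_Y)/(d_X/d_Y)² = 3.240/(5.08)² = 0.1256.

0.126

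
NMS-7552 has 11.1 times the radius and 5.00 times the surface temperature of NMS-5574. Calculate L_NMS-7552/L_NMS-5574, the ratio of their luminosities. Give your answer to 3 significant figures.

7.70×10^4

From the Stefan–Boltzmann law, L ∝ R²T⁴, so
L_NMS-7552/L_NMS-5574 = (R_NMS-7552/R_NMS-5574)² (T_NMS-7552/T_NMS-5574)⁴ = (11.1)² × (5.00)⁴ = 123.2 × 625.0 = 7.701×10^4.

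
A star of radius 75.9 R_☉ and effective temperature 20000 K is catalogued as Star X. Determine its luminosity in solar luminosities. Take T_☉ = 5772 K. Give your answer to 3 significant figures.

8.30×10^5 solar luminosities

L/L_☉ = (R/R_☉)² (T/T_☉)⁴ = (75.9)² × (20000/5772)⁴
       = 5761 × (3.465)⁴ = 5761 × 144.2 = 8.304×10^5.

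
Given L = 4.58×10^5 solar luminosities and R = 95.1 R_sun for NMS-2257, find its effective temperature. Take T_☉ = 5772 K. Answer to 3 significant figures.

T/T_☉ = (L/L_☉)^(1/4) / (R/R_☉)^(1/2)
T = 5772 × (4.58×10^5)^(1/4) / √(95.1) = 5772 × 26.01 / 9.752 = 1.540×10^4 K.

1.54×10^4 K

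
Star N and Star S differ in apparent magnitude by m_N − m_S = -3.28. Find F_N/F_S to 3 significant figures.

20.5

F_N/F_S = 10^(−(m_N − m_S)/2.5) = 10^(3.28/2.5) = 10^1.312 = 20.51.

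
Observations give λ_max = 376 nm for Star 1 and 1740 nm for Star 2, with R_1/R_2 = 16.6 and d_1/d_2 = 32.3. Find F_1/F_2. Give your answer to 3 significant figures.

Wien's law: T_1/T_2 = λ_2/λ_1 = 1740/376 = 4.628.
L_1/L_2 = (R_1/R_2)²(T_1/T_2)⁴ = (16.6)²(4.628)⁴ = 1.264×10^5.
F_1/F_2 = (L_1/L_2)/(d_1/d_2)² = 1.264×10^5/(32.3)² = 121.1.

121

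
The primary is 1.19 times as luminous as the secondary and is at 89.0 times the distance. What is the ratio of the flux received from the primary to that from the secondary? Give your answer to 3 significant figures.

F = L/(4πd²), so F_p/F_s = (L_p/L_s) / (d_p/d_s)²
= 1.19 / (89.0)² = 1.19 / 7921 = 1.502×10^-4.

1.50×10^-4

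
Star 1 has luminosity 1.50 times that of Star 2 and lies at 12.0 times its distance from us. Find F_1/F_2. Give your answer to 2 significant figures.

F = L/(4πd²), so F_1/F_2 = (L_1/L_2) / (d_1/d_2)²
= 1.50 / (12.0)² = 1.50 / 144.0 = 0.01042.

0.010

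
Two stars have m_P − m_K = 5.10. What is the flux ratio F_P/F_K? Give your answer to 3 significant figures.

0.00912

F_P/F_K = 10^(−(m_P − m_K)/2.5) = 10^(-5.10/2.5) = 10^-2.040 = 0.009120.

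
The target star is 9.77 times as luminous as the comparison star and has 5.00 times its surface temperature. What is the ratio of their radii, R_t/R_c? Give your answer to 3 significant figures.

0.125

L ∝ R²T⁴ gives R ∝ √L / T², so
R_t/R_c = √(9.77) / (5.00)² = 3.126 / 25.00 = 0.1250.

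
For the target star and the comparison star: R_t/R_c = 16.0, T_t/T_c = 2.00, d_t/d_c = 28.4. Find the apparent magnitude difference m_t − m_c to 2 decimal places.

L_t/L_c = (16.0)²(2.00)⁴ = 4096.
F_t/F_c = (L_t/L_c)/(d_t/d_c)² = 4096/806.6 = 5.078.
m_t − m_c = −2.5 log₁₀(5.078) = -1.76.

-1.76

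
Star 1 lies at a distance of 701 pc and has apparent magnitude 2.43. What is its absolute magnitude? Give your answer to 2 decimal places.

M = m − 5 log₁₀(d/10 pc) = 2.43 − 5 log₁₀(701/10)
  = 2.43 − 5 × 1.846 = 2.43 − 9.23 = -6.80.

-6.80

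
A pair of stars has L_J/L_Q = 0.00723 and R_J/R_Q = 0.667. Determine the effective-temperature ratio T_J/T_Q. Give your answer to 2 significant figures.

L ∝ R²T⁴ gives T ∝ (L/R²)^(1/4), so
T_J/T_Q = (0.00723 / 0.667²)^(1/4) = (0.01625)^(1/4) = 0.3570.

0.36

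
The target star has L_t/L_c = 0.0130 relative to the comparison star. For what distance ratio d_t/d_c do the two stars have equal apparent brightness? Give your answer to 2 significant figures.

Equal flux requires L_t/d_t² = L_c/d_c², so d_t/d_c = √(L_t/L_c)
= √(0.0130) = 0.1140.

0.11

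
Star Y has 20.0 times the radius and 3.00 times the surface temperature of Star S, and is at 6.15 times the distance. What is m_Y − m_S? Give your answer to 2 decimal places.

L_Y/L_S = (20.0)²(3.00)⁴ = 3.240×10^4.
F_Y/F_S = (L_Y/L_S)/(d_Y/d_S)² = 3.240×10^4/37.82 = 856.6.
m_Y − m_S = −2.5 log₁₀(856.6) = -7.33.

-7.33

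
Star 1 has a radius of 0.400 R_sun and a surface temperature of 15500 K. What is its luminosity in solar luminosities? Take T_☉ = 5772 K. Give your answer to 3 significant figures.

8.32 solar luminosities

L/L_☉ = (R/R_☉)² (T/T_☉)⁴ = (0.400)² × (15500/5772)⁴
       = 0.1600 × (2.685)⁴ = 0.1600 × 52.00 = 8.320.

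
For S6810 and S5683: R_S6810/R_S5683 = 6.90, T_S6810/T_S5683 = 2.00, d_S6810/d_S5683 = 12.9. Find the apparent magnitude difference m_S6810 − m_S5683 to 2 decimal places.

L_S6810/L_S5683 = (6.90)²(2.00)⁴ = 761.8.
F_S6810/F_S5683 = (L_S6810/L_S5683)/(d_S6810/d_S5683)² = 761.8/166.4 = 4.578.
m_S6810 − m_S5683 = −2.5 log₁₀(4.578) = -1.65.

-1.65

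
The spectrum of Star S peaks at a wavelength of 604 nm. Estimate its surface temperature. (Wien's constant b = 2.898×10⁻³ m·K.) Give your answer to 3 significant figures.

4.80×10^3 K

T = b/λ_max = 2.898×10⁻³ / (604×10⁻⁹) = 4798 K.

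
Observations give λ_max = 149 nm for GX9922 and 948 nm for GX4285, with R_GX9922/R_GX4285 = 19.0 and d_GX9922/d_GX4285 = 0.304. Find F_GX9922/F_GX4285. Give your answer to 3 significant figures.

6.40×10^6

Wien's law: T_GX9922/T_GX4285 = λ_GX4285/λ_GX9922 = 948/149 = 6.362.
L_GX9922/L_GX4285 = (R_GX9922/R_GX4285)²(T_GX9922/T_GX4285)⁴ = (19.0)²(6.362)⁴ = 5.916×10^5.
F_GX9922/F_GX4285 = (L_GX9922/L_GX4285)/(d_GX9922/d_GX4285)² = 5.916×10^5/(0.304)² = 6.401×10^6.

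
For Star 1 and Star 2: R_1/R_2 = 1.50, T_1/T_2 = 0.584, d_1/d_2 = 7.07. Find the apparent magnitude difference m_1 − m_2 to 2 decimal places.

L_1/L_2 = (1.50)²(0.584)⁴ = 0.2617.
F_1/F_2 = (L_1/L_2)/(d_1/d_2)² = 0.2617/49.98 = 0.005236.
m_1 − m_2 = −2.5 log₁₀(0.005236) = 5.70.

5.70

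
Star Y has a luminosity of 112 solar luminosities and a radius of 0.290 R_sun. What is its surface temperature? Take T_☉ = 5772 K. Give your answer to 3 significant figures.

3.49×10^4 K

T/T_☉ = (L/L_☉)^(1/4) / (R/R_☉)^(1/2)
T = 5772 × (112)^(1/4) / √(0.290) = 5772 × 3.253 / 0.5385 = 3.487×10^4 K.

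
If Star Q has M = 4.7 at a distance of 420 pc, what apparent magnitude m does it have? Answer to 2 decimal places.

12.82

m = M + 5 log₁₀(d/10 pc) = 4.7 + 5 log₁₀(420/10)
  = 4.7 + 5 × 1.623 = 4.7 + 8.12 = 12.82.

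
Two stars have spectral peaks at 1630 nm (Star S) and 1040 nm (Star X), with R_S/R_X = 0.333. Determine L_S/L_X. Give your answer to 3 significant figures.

Wien's law gives T ∝ 1/λ_max, so T_S/T_X = λ_X/λ_S = 1040/1630 = 0.6380.
Then L ∝ R²T⁴ gives L_S/L_X = (0.333)² × (0.6380)⁴ = 0.1109 × 0.1657 = 0.01838.

0.0184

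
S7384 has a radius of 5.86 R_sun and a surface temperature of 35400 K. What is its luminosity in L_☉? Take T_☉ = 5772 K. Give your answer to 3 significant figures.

4.86×10^4 L_☉

L/L_☉ = (R/R_☉)² (T/T_☉)⁴ = (5.86)² × (35400/5772)⁴
       = 34.34 × (6.133)⁴ = 34.34 × 1415 = 4.859×10^4.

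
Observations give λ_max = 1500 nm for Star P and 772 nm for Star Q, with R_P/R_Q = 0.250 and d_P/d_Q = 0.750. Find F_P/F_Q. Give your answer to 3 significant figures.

0.00780

Wien's law: T_P/T_Q = λ_Q/λ_P = 772/1500 = 0.5147.
L_P/L_Q = (R_P/R_Q)²(T_P/T_Q)⁴ = (0.250)²(0.5147)⁴ = 0.004385.
F_P/F_Q = (L_P/L_Q)/(d_P/d_Q)² = 0.004385/(0.750)² = 0.007796.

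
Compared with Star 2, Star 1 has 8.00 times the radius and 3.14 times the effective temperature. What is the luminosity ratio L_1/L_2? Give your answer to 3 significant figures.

6.22×10^3

From the Stefan–Boltzmann law, L ∝ R²T⁴, so
L_1/L_2 = (R_1/R_2)² (T_1/T_2)⁴ = (8.00)² × (3.14)⁴ = 64.00 × 97.21 = 6222.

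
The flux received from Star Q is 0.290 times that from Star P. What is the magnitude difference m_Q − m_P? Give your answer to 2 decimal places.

m_Q − m_P = −2.5 log₁₀(F_Q/F_P) = −2.5 log₁₀(0.290) = −2.5 × (-0.538) = 1.344.

1.34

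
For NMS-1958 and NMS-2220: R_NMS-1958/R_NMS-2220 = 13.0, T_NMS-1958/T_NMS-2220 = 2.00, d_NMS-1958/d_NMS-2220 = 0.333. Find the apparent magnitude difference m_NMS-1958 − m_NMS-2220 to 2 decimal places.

L_NMS-1958/L_NMS-2220 = (13.0)²(2.00)⁴ = 2704.
F_NMS-1958/F_NMS-2220 = (L_NMS-1958/L_NMS-2220)/(d_NMS-1958/d_NMS-2220)² = 2704/0.1109 = 2.438×10^4.
m_NMS-1958 − m_NMS-2220 = −2.5 log₁₀(2.438×10^4) = -10.97.

-10.97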